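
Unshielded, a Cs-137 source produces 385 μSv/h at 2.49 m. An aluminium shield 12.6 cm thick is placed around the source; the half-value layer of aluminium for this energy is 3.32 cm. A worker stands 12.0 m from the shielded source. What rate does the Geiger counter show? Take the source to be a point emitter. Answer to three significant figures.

1.19 μSv/h

Distance alone: 385 × (2.49/12.0)² = 385 × 0.04306 = 16.58 μSv/h.
Shield: 12.6/3.32 = 3.795 half-value layers → attenuation 2^(−3.795) = 0.07204.
Combined: 16.58 × 0.07204 = 1.194 μSv/h.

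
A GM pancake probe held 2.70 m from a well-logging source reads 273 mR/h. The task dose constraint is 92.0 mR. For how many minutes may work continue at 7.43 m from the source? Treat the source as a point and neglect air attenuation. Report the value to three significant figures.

153 min

Using I₁d₁² = I₂d₂², rate at 7.43 m:
273 × (2.70/7.43)² = 273 × 0.1321 = 36.06 mR/h.
Stay time = 92.0 mR ÷ 36.06 mR/h = 2.551 h = 153.1 min.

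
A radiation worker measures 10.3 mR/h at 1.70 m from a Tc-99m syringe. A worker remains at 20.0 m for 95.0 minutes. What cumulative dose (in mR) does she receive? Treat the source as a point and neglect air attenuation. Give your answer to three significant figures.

Applying the 1/r² law, rate at 20.0 m:
(1.70/20.0)² = 0.007225, so 10.3 × 0.007225 = 0.07442 mR/h.
Dose = rate × time = 0.07442 mR/h × 1.583 h = 0.1178 mR.

0.118 mR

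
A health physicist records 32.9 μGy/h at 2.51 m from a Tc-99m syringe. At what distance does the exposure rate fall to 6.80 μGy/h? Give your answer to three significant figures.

Using I₁d₁² = I₂d₂², d₂ = d₁·√(I₁/I₂).
I₁/I₂ = 32.9/6.80 = 4.838, so d₂ = 2.51 × √4.838 = 5.521 m.

5.52 m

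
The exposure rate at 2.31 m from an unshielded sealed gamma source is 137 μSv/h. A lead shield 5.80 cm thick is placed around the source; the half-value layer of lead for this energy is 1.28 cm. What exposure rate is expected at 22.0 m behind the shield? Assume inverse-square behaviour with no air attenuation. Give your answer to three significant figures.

Distance alone: 137 × (2.31/22.0)² = 137 × 0.01102 = 1.510 μSv/h.
Shield: 5.80/1.28 = 4.531 half-value layers → attenuation 2^(−4.531) = 0.04325.
Combined: 1.510 × 0.04325 = 0.06531 μSv/h.

0.0653 μSv/h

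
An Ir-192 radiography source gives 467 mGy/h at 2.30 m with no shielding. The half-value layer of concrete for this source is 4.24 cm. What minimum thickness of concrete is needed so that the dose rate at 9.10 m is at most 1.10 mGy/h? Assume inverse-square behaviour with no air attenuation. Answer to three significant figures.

At 9.10 m, distance alone gives 467 × (2.30/9.10)² = 467 × 0.06388 = 29.83 mGy/h.
Further attenuation needed: 29.83/1.10 = 27.12.
n = log₂(27.12) = 4.761 half-value layers.
Thickness = 4.761 × 4.24 cm = 20.19 cm.

20.2 cm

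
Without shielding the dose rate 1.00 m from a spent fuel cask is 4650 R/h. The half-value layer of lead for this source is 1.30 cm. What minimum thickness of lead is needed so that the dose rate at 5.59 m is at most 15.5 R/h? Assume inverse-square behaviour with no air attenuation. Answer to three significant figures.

At 5.59 m, distance alone gives (1.00/5.59)² = 0.03200, so 4650 × 0.03200 = 148.8 R/h.
Further attenuation needed: 148.8/15.5 = 9.600.
n = log₂(9.600) = 3.263 half-value layers.
Thickness = 3.263 × 1.30 cm = 4.242 cm.

4.24 cm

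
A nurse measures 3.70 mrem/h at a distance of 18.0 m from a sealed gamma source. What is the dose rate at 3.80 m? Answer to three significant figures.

Intensity scales as (d₁/d₂)², so the rate at 3.80 m is
(18.0/3.80)² = 22.44, so 3.70 × 22.44 = 83.03 mrem/h.

83.0 mrem/h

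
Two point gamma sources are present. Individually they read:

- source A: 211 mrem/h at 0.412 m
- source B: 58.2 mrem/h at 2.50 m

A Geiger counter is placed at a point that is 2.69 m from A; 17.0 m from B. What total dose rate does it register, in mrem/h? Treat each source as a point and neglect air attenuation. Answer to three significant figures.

Each source contributes Iᵢ·(dᵢ/rᵢ)²; contributions add.
A: 211 × (0.412/2.69)² = 4.950 mrem/h
B: 58.2 × (2.50/17.0)² = 1.259 mrem/h
Total = 4.950 + 1.259 = 6.209 mrem/h.

6.21 mrem/h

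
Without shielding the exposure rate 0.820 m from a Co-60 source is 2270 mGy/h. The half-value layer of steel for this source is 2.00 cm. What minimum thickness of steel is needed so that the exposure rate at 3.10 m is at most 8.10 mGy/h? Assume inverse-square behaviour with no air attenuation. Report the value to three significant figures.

8.59 cm

At 3.10 m, distance alone gives 2270 × (0.820/3.10)² = 2270 × 0.06997 = 158.8 mGy/h.
Further attenuation needed: 158.8/8.10 = 19.60.
n = log₂(19.60) = 4.293 half-value layers.
Thickness = 4.293 × 2.00 cm = 8.586 cm.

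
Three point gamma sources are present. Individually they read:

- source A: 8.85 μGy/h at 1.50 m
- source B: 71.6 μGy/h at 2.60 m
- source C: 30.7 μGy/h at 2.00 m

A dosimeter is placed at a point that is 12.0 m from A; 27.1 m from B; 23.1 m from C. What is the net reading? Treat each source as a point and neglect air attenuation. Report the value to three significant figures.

1.03 μGy/h

By superposition, sum each source's inverse-square contribution:
A: 8.85 × (1.50/12.0)² = 0.1383 μGy/h
B: 71.6 × (2.60/27.1)² = 0.6591 μGy/h
C: 30.7 × (2.00/23.1)² = 0.2301 μGy/h
Total = 0.1383 + 0.6591 + 0.2301 = 1.028 μGy/h.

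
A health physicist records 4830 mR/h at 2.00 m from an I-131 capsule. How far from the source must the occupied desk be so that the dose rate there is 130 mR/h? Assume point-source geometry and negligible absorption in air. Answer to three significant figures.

12.2 m

Intensity scales as (d₁/d₂)², so d₂ = d₁·√(I₁/I₂).
I₁/I₂ = 4830/130 = 37.15, so d₂ = 2.00 × √37.15 = 12.19 m.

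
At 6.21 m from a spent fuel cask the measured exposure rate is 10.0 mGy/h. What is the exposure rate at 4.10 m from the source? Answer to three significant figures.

22.9 mGy/h

Since intensity falls as 1/r², scaling from 6.21 m to 4.10 m:
10.0 × (6.21/4.10)² = 10.0 × 2.294 = 22.94 mGy/h.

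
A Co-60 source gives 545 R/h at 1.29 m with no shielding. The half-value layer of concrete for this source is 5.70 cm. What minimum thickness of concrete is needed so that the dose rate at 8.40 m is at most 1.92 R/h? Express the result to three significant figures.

At 8.40 m, distance alone gives 545 × (1.29/8.40)² = 545 × 0.02358 = 12.85 R/h.
Further attenuation needed: 12.85/1.92 = 6.693.
n = log₂(6.693) = 2.743 half-value layers.
Thickness = 2.743 × 5.70 cm = 15.64 cm.

15.6 cm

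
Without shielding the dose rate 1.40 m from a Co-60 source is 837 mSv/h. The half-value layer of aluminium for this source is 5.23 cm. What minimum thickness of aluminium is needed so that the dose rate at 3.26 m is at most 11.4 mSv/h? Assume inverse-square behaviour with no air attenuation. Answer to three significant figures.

19.7 cm

At 3.26 m, distance alone gives (1.40/3.26)² = 0.1844, so 837 × 0.1844 = 154.3 mSv/h.
Further attenuation needed: 154.3/11.4 = 13.54.
n = log₂(13.54) = 3.759 half-value layers.
Thickness = 3.759 × 5.23 cm = 19.66 cm.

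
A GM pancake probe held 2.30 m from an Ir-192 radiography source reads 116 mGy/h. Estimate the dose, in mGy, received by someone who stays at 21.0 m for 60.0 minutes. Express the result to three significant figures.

1.39 mGy

Applying the 1/r² law, rate at 21.0 m:
116 × (2.30/21.0)² = 116 × 0.01200 = 1.392 mGy/h.
Dose = rate × time = 1.392 mGy/h × 1.000 h = 1.392 mGy.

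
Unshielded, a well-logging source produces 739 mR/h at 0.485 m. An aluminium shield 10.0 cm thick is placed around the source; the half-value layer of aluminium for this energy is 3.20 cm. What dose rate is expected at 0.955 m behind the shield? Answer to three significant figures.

21.8 mR/h

Distance alone: (0.485/0.955)² = 0.2579, so 739 × 0.2579 = 190.6 mR/h.
Shield: 10.0/3.20 = 3.125 half-value layers → attenuation 2^(−3.125) = 0.1146.
Combined: 190.6 × 0.1146 = 21.84 mR/h.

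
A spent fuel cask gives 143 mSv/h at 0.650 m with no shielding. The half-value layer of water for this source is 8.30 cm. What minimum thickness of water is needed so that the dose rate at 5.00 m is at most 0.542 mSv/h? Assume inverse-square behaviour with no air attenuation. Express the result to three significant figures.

At 5.00 m, distance alone gives (0.650/5.00)² = 0.01690, so 143 × 0.01690 = 2.417 mSv/h.
Further attenuation needed: 2.417/0.542 = 4.459.
n = log₂(4.459) = 2.157 half-value layers.
Thickness = 2.157 × 8.30 cm = 17.90 cm.

17.9 cm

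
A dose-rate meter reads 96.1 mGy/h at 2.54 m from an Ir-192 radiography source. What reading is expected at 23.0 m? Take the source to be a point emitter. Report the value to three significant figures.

By the inverse-square law, the rate at 23.0 m is
96.1 × (2.54/23.0)² = 96.1 × 0.01220 = 1.172 mGy/h.

1.17 mGy/h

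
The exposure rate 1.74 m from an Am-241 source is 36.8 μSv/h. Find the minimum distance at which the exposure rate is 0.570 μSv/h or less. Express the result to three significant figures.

14.0 m

Using I₁d₁² = I₂d₂², d₂ = d₁·√(I₁/I₂).
I₁/I₂ = 36.8/0.570 = 64.56, so d₂ = 1.74 × √64.56 = 13.98 m.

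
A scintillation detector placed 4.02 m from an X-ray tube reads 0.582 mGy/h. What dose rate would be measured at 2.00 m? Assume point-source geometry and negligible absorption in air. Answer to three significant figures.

2.35 mGy/h

Intensity scales as (d₁/d₂)², so scaling from 4.02 m to 2.00 m:
(4.02/2.00)² = 4.040, so 0.582 × 4.040 = 2.351 mGy/h.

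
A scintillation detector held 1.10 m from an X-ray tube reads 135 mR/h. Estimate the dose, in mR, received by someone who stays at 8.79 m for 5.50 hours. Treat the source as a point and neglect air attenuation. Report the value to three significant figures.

Intensity scales as (d₁/d₂)², so rate at 8.79 m:
135 × (1.10/8.79)² = 135 × 0.01566 = 2.114 mR/h.
Dose = rate × time = 2.114 mR/h × 5.500 h = 11.63 mR.

11.6 mR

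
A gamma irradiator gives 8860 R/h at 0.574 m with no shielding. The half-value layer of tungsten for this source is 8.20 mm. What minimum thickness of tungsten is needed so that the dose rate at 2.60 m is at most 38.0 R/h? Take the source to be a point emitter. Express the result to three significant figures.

28.8 mm

At 2.60 m, distance alone gives 8860 × (0.574/2.60)² = 8860 × 0.04874 = 431.8 R/h.
Further attenuation needed: 431.8/38.0 = 11.36.
n = log₂(11.36) = 3.506 half-value layers.
Thickness = 3.506 × 8.20 mm = 28.75 mm.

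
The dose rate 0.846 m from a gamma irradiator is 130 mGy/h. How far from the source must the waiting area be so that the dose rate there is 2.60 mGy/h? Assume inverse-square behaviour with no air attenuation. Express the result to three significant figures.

5.98 m

Intensity scales as (d₁/d₂)², so d₂ = d₁·√(I₁/I₂).
I₁/I₂ = 130/2.60 = 50.00, so d₂ = 0.846 × √50.00 = 5.982 m.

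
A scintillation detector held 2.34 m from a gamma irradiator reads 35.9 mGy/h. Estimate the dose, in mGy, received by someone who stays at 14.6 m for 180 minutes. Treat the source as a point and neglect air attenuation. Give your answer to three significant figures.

2.77 mGy

Since intensity falls as 1/r², rate at 14.6 m:
35.9 × (2.34/14.6)² = 35.9 × 0.02569 = 0.9223 mGy/h.
Dose = rate × time = 0.9223 mGy/h × 3.000 h = 2.767 mGy.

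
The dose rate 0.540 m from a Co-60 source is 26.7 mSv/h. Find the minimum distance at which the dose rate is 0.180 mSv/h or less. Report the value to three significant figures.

Using I₁d₁² = I₂d₂², d₂ = d₁·√(I₁/I₂).
I₁/I₂ = 26.7/0.180 = 148.3, so d₂ = 0.540 × √148.3 = 6.576 m.

6.58 m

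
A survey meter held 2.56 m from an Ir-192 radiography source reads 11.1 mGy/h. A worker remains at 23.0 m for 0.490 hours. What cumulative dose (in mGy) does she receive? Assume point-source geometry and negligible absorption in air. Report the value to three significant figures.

0.0674 mGy

By the inverse-square law, rate at 23.0 m:
(2.56/23.0)² = 0.01239, so 11.1 × 0.01239 = 0.1375 mGy/h.
Dose = rate × time = 0.1375 mGy/h × 0.4900 h = 0.06738 mGy.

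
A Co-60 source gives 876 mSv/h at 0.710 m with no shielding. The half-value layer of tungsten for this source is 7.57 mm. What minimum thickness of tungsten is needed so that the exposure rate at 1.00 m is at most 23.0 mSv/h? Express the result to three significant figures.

At 1.00 m, distance alone gives 876 × (0.710/1.00)² = 876 × 0.5041 = 441.6 mSv/h.
Further attenuation needed: 441.6/23.0 = 19.20.
n = log₂(19.20) = 4.263 half-value layers.
Thickness = 4.263 × 7.57 mm = 32.27 mm.

32.3 mm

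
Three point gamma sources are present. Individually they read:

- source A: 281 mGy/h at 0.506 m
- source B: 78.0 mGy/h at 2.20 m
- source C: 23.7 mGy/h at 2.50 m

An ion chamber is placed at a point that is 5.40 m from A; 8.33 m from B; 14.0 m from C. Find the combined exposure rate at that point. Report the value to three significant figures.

By superposition, sum each source's inverse-square contribution:
A: 281 × (0.506/5.40)² = 2.467 mGy/h
B: 78.0 × (2.20/8.33)² = 5.441 mGy/h
C: 23.7 × (2.50/14.0)² = 0.7557 mGy/h
Total = 2.467 + 5.441 + 0.7557 = 8.664 mGy/h.

8.66 mGy/h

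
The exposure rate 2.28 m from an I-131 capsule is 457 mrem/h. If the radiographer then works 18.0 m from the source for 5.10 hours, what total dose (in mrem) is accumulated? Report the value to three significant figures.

Since intensity falls as 1/r², rate at 18.0 m:
457 × (2.28/18.0)² = 457 × 0.01604 = 7.330 mrem/h.
Dose = rate × time = 7.330 mrem/h × 5.100 h = 37.38 mrem.

37.4 mrem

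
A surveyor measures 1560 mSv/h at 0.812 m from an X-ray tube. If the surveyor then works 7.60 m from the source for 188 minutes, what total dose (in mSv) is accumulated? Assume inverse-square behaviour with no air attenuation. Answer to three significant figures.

55.8 mSv

Using I₁d₁² = I₂d₂², rate at 7.60 m:
(0.812/7.60)² = 0.01142, so 1560 × 0.01142 = 17.82 mSv/h.
Dose = rate × time = 17.82 mSv/h × 3.133 h = 55.83 mSv.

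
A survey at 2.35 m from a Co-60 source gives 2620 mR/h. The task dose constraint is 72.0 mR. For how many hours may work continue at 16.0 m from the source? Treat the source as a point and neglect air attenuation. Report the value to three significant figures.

Since intensity falls as 1/r², rate at 16.0 m:
2620 × (2.35/16.0)² = 2620 × 0.02157 = 56.51 mR/h.
Stay time = 72.0 mR ÷ 56.51 mR/h = 1.274 h.

1.27 h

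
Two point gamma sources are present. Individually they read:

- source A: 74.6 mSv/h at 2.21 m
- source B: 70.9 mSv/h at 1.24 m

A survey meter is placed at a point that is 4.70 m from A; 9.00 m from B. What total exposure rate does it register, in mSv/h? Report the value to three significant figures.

17.8 mSv/h

Each source contributes Iᵢ·(dᵢ/rᵢ)²; contributions add.
A: 74.6 × (2.21/4.70)² = 16.49 mSv/h
B: 70.9 × (1.24/9.00)² = 1.346 mSv/h
Total = 16.49 + 1.346 = 17.84 mSv/h.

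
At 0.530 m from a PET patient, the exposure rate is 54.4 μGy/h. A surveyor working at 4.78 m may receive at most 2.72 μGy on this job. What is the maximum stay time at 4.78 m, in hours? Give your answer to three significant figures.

By the inverse-square law, rate at 4.78 m:
(0.530/4.78)² = 0.01229, so 54.4 × 0.01229 = 0.6686 μGy/h.
Stay time = 2.72 μGy ÷ 0.6686 μGy/h = 4.068 h.

4.07 h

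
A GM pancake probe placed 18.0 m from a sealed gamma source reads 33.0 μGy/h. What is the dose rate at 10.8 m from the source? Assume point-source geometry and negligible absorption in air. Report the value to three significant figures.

91.7 μGy/h

Using I₁d₁² = I₂d₂², scaling from 18.0 m to 10.8 m:
33.0 × (18.0/10.8)² = 33.0 × 2.778 = 91.67 μGy/h.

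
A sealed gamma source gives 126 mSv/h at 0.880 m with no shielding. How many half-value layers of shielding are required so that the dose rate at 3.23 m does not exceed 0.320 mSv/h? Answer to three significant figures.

4.87 half-value layers

At 3.23 m, distance alone gives 126 × (0.880/3.23)² = 126 × 0.07423 = 9.353 mSv/h.
Further attenuation needed: 9.353/0.320 = 29.23.
n = log₂(29.23) = 4.869 half-value layers.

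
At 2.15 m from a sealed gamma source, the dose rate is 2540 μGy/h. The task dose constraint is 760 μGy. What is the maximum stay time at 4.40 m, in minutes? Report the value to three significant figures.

Intensity scales as (d₁/d₂)², so rate at 4.40 m:
(2.15/4.40)² = 0.2388, so 2540 × 0.2388 = 606.6 μGy/h.
Stay time = 760 μGy ÷ 606.6 μGy/h = 1.253 h = 75.18 min.

75.2 min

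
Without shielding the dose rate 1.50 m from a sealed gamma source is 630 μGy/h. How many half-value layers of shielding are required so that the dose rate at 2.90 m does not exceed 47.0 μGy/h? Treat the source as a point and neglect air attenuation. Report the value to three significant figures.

At 2.90 m, distance alone gives (1.50/2.90)² = 0.2675, so 630 × 0.2675 = 168.5 μGy/h.
Further attenuation needed: 168.5/47.0 = 3.585.
n = log₂(3.585) = 1.842 half-value layers.

1.84 half-value layers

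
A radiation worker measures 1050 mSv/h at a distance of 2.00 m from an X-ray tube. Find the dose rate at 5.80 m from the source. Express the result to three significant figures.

125 mSv/h

Applying the 1/r² law, the rate at 5.80 m is
(2.00/5.80)² = 0.1189, so 1050 × 0.1189 = 124.8 mSv/h.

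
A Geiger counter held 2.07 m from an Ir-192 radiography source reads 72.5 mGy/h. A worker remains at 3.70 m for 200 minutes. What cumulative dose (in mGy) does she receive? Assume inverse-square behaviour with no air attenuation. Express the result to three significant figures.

Since intensity falls as 1/r², rate at 3.70 m:
(2.07/3.70)² = 0.3130, so 72.5 × 0.3130 = 22.69 mGy/h.
Dose = rate × time = 22.69 mGy/h × 3.333 h = 75.63 mGy.

75.6 mGy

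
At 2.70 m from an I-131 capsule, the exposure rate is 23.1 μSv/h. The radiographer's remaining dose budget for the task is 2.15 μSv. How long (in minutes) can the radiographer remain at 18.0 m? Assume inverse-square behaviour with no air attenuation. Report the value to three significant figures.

Intensity scales as (d₁/d₂)², so rate at 18.0 m:
23.1 × (2.70/18.0)² = 23.1 × 0.02250 = 0.5198 μSv/h.
Stay time = 2.15 μSv ÷ 0.5198 μSv/h = 4.136 h = 248.2 min.

248 min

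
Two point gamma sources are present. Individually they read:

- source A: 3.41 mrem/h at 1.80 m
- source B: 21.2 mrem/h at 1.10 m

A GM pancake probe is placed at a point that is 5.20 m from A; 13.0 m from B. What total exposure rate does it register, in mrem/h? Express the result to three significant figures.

0.560 mrem/h

Each source contributes Iᵢ·(dᵢ/rᵢ)²; contributions add.
A: 3.41 × (1.80/5.20)² = 0.4086 mrem/h
B: 21.2 × (1.10/13.0)² = 0.1518 mrem/h
Total = 0.4086 + 0.1518 = 0.5604 mrem/h.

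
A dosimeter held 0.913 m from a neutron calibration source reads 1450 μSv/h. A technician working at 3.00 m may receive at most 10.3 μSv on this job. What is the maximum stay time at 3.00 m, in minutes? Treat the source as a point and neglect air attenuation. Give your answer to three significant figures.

4.60 min

Applying the 1/r² law, rate at 3.00 m:
1450 × (0.913/3.00)² = 1450 × 0.09262 = 134.3 μSv/h.
Stay time = 10.3 μSv ÷ 134.3 μSv/h = 0.07669 h = 4.601 min.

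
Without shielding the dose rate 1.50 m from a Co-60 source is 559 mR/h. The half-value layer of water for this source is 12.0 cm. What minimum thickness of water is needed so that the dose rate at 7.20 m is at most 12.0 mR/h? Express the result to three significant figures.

At 7.20 m, distance alone gives (1.50/7.20)² = 0.04340, so 559 × 0.04340 = 24.26 mR/h.
Further attenuation needed: 24.26/12.0 = 2.022.
n = log₂(2.022) = 1.016 half-value layers.
Thickness = 1.016 × 12.0 cm = 12.19 cm.

12.2 cm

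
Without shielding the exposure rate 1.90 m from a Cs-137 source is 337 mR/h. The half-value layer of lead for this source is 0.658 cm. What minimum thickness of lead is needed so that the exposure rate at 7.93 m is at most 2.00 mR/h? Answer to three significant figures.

2.15 cm

At 7.93 m, distance alone gives (1.90/7.93)² = 0.05741, so 337 × 0.05741 = 19.35 mR/h.
Further attenuation needed: 19.35/2.00 = 9.675.
n = log₂(9.675) = 3.274 half-value layers.
Thickness = 3.274 × 0.658 cm = 2.154 cm.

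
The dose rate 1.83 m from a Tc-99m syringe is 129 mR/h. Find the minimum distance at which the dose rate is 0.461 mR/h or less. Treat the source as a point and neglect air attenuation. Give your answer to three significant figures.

By the inverse-square law, d₂ = d₁·√(I₁/I₂).
I₁/I₂ = 129/0.461 = 279.8, so d₂ = 1.83 × √279.8 = 30.61 m.

30.6 m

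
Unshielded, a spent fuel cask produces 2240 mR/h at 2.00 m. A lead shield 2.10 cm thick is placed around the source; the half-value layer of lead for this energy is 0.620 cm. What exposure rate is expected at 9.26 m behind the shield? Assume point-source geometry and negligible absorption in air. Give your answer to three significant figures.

Distance alone: (2.00/9.26)² = 0.04665, so 2240 × 0.04665 = 104.5 mR/h.
Shield: 2.10/0.620 = 3.387 half-value layers → attenuation 2^(−3.387) = 0.09559.
Combined: 104.5 × 0.09559 = 9.989 mR/h.

9.99 mR/h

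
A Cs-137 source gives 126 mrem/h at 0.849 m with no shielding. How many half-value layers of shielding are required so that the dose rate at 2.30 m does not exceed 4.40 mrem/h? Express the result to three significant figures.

1.96 half-value layers

At 2.30 m, distance alone gives (0.849/2.30)² = 0.1363, so 126 × 0.1363 = 17.17 mrem/h.
Further attenuation needed: 17.17/4.40 = 3.902.
n = log₂(3.902) = 1.964 half-value layers.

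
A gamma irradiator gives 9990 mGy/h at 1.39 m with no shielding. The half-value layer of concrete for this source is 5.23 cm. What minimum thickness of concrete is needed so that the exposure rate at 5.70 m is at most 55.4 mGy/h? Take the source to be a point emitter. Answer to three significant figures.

17.9 cm

At 5.70 m, distance alone gives 9990 × (1.39/5.70)² = 9990 × 0.05947 = 594.1 mGy/h.
Further attenuation needed: 594.1/55.4 = 10.72.
n = log₂(10.72) = 3.422 half-value layers.
Thickness = 3.422 × 5.23 cm = 17.90 cm.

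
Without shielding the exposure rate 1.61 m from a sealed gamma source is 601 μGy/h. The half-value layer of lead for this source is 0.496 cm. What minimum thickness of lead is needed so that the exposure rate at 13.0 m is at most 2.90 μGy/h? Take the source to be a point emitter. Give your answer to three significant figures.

0.828 cm

At 13.0 m, distance alone gives (1.61/13.0)² = 0.01534, so 601 × 0.01534 = 9.219 μGy/h.
Further attenuation needed: 9.219/2.90 = 3.179.
n = log₂(3.179) = 1.669 half-value layers.
Thickness = 1.669 × 0.496 cm = 0.8278 cm.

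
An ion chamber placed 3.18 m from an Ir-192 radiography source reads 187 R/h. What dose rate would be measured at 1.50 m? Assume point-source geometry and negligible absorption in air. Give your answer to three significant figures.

Intensity scales as (d₁/d₂)², so scaling from 3.18 m to 1.50 m:
(3.18/1.50)² = 4.494, so 187 × 4.494 = 840.4 R/h.

840 R/h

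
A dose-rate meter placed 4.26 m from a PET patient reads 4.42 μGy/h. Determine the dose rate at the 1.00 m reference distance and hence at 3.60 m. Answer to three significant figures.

Applying the 1/r² law,
At 1.00 m: 4.42 × (4.26/1.00)² = 4.42 × 18.15 = 80.22 μGy/h
At 3.60 m: 80.22 × (1.00/3.60)² = 80.22 × 0.07716 = 6.190 μGy/h.

80.2 μGy/h; 6.19 μGy/h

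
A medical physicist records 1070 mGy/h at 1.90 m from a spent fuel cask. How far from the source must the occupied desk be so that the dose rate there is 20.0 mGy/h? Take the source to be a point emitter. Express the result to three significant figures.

Since intensity falls as 1/r², d₂ = d₁·√(I₁/I₂).
I₁/I₂ = 1070/20.0 = 53.50, so d₂ = 1.90 × √53.50 = 13.90 m.

13.9 m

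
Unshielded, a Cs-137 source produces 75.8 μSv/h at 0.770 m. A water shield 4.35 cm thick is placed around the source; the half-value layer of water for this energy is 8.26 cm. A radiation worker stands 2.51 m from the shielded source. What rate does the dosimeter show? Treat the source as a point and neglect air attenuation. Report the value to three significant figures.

4.95 μSv/h

Distance alone: (0.770/2.51)² = 0.09411, so 75.8 × 0.09411 = 7.134 μSv/h.
Shield: 4.35/8.26 = 0.5266 half-value layers → attenuation 2^(−0.5266) = 0.6942.
Combined: 7.134 × 0.6942 = 4.952 μSv/h.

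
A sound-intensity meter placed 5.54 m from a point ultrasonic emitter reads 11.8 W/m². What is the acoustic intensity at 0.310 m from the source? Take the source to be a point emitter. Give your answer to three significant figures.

Intensity scales as (d₁/d₂)², so scaling from 5.54 m to 0.310 m:
(5.54/0.310)² = 319.4, so 11.8 × 319.4 = 3769 W/m².

3770 W/m²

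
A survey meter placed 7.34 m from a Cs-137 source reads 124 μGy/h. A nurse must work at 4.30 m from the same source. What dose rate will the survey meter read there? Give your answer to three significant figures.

Using I₁d₁² = I₂d₂², scaling from 7.34 m to 4.30 m:
124 × (7.34/4.30)² = 124 × 2.914 = 361.3 μGy/h.

361 μGy/h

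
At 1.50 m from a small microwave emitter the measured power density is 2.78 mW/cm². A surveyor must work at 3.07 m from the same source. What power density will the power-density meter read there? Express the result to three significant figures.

0.664 mW/cm²

Applying the 1/r² law, scaling from 1.50 m to 3.07 m:
2.78 × (1.50/3.07)² = 2.78 × 0.2387 = 0.6636 mW/cm².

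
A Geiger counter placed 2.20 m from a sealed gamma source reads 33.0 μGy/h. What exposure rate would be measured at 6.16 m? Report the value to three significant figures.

4.21 μGy/h

Intensity scales as (d₁/d₂)², so scaling from 2.20 m to 6.16 m:
33.0 × (2.20/6.16)² = 33.0 × 0.1276 = 4.211 μGy/h.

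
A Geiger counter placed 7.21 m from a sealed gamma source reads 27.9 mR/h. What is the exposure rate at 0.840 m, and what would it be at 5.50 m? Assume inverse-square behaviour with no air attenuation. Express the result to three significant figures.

Using I₁d₁² = I₂d₂²,
At 0.840 m: (7.21/0.840)² = 73.67, so 27.9 × 73.67 = 2055 mR/h
At 5.50 m: 2055 × (0.840/5.50)² = 2055 × 0.02333 = 47.94 mR/h.

2060 mR/h; 47.9 mR/h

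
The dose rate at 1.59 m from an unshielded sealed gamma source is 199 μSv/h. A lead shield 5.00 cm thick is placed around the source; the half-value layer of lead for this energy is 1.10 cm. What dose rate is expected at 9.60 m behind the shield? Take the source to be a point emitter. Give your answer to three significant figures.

Distance alone: (1.59/9.60)² = 0.02743, so 199 × 0.02743 = 5.459 μSv/h.
Shield: 5.00/1.10 = 4.545 half-value layers → attenuation 2^(−4.545) = 0.04284.
Combined: 5.459 × 0.04284 = 0.2339 μSv/h.

0.234 μSv/h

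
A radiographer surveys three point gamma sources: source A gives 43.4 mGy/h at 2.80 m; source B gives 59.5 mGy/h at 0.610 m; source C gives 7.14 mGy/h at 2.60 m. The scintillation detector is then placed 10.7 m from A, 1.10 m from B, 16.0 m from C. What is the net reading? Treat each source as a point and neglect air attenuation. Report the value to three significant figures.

Each source contributes Iᵢ·(dᵢ/rᵢ)²; contributions add.
A: 43.4 × (2.80/10.7)² = 2.972 mGy/h
B: 59.5 × (0.610/1.10)² = 18.30 mGy/h
C: 7.14 × (2.60/16.0)² = 0.1885 mGy/h
Total = 2.972 + 18.30 + 0.1885 = 21.46 mGy/h.

21.5 mGy/h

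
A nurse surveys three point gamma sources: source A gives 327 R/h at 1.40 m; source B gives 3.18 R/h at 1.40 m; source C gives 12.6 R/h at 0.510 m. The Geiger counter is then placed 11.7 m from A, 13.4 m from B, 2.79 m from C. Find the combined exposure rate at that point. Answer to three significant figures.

5.14 R/h

By superposition, sum each source's inverse-square contribution:
A: 327 × (1.40/11.7)² = 4.682 R/h
B: 3.18 × (1.40/13.4)² = 0.03471 R/h
C: 12.6 × (0.510/2.79)² = 0.4210 R/h
Total = 4.682 + 0.03471 + 0.4210 = 5.138 R/h.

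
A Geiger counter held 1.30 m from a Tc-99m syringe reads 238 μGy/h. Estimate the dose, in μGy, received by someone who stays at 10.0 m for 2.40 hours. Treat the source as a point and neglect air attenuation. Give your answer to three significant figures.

Intensity scales as (d₁/d₂)², so rate at 10.0 m:
(1.30/10.0)² = 0.01690, so 238 × 0.01690 = 4.022 μGy/h.
Dose = rate × time = 4.022 μGy/h × 2.400 h = 9.653 μGy.

9.65 μGy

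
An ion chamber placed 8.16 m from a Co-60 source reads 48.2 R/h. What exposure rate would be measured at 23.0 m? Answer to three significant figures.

By the inverse-square law, scaling from 8.16 m to 23.0 m:
48.2 × (8.16/23.0)² = 48.2 × 0.1259 = 6.068 R/h.

6.07 R/h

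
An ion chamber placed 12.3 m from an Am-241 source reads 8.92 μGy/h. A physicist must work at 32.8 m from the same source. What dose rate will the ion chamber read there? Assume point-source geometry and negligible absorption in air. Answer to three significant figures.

By the inverse-square law, scaling from 12.3 m to 32.8 m:
8.92 × (12.3/32.8)² = 8.92 × 0.1406 = 1.254 μGy/h.

1.25 μGy/h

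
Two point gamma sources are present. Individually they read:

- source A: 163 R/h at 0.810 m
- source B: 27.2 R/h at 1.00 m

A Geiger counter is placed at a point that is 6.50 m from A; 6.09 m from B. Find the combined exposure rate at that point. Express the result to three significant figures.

3.26 R/h

Each source contributes Iᵢ·(dᵢ/rᵢ)²; contributions add.
A: 163 × (0.810/6.50)² = 2.531 R/h
B: 27.2 × (1.00/6.09)² = 0.7334 R/h
Total = 2.531 + 0.7334 = 3.264 R/h.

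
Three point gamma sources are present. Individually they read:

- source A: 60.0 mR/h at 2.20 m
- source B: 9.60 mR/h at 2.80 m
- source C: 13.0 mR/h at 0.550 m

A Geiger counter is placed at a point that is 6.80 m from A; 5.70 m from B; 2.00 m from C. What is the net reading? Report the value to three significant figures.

9.58 mR/h

Each source contributes Iᵢ·(dᵢ/rᵢ)²; contributions add.
A: 60.0 × (2.20/6.80)² = 6.280 mR/h
B: 9.60 × (2.80/5.70)² = 2.317 mR/h
C: 13.0 × (0.550/2.00)² = 0.9831 mR/h
Total = 6.280 + 2.317 + 0.9831 = 9.580 mR/h.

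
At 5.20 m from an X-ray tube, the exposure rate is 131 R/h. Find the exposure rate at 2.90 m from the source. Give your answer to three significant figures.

421 R/h

Using I₁d₁² = I₂d₂², the rate at 2.90 m is
(5.20/2.90)² = 3.215, so 131 × 3.215 = 421.2 R/h.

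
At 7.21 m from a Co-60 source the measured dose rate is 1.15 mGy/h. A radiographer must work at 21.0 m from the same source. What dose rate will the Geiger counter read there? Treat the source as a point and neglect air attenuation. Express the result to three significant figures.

Since intensity falls as 1/r², scaling from 7.21 m to 21.0 m:
(7.21/21.0)² = 0.1179, so 1.15 × 0.1179 = 0.1356 mGy/h.

0.136 mGy/h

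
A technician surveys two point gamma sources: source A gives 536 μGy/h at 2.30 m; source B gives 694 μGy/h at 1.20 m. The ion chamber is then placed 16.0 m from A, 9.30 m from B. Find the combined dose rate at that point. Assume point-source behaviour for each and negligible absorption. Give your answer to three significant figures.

By superposition, sum each source's inverse-square contribution:
A: 536 × (2.30/16.0)² = 11.08 μGy/h
B: 694 × (1.20/9.30)² = 11.55 μGy/h
Total = 11.08 + 11.55 = 22.63 μGy/h.

22.6 μGy/h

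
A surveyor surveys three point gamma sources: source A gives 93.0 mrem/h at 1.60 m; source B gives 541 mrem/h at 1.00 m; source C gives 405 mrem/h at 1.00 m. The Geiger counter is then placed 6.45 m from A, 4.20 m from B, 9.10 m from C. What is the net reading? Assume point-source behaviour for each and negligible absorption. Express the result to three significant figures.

41.3 mrem/h

Each source contributes Iᵢ·(dᵢ/rᵢ)²; contributions add.
A: 93.0 × (1.60/6.45)² = 5.723 mrem/h
B: 541 × (1.00/4.20)² = 30.67 mrem/h
C: 405 × (1.00/9.10)² = 4.891 mrem/h
Total = 5.723 + 30.67 + 4.891 = 41.28 mrem/h.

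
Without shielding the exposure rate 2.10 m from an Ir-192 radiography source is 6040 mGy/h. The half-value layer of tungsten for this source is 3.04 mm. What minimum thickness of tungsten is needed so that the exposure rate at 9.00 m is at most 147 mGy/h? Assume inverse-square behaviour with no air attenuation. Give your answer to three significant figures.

3.53 mm

At 9.00 m, distance alone gives (2.10/9.00)² = 0.05444, so 6040 × 0.05444 = 328.8 mGy/h.
Further attenuation needed: 328.8/147 = 2.237.
n = log₂(2.237) = 1.162 half-value layers.
Thickness = 1.162 × 3.04 mm = 3.532 mm.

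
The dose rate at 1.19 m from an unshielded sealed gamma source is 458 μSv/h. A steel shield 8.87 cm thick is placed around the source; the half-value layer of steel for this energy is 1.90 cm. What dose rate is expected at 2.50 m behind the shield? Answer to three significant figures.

Distance alone: (1.19/2.50)² = 0.2266, so 458 × 0.2266 = 103.8 μSv/h.
Shield: 8.87/1.90 = 4.668 half-value layers → attenuation 2^(−4.668) = 0.03934.
Combined: 103.8 × 0.03934 = 4.083 μSv/h.

4.08 μSv/h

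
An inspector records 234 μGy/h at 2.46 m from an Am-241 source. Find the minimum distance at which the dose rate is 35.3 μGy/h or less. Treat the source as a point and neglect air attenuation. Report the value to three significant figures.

6.33 m

Using I₁d₁² = I₂d₂², d₂ = d₁·√(I₁/I₂).
I₁/I₂ = 234/35.3 = 6.629, so d₂ = 2.46 × √6.629 = 6.334 m.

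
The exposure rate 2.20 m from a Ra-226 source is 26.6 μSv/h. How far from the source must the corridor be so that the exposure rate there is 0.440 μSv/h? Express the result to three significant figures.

Using I₁d₁² = I₂d₂², d₂ = d₁·√(I₁/I₂).
I₁/I₂ = 26.6/0.440 = 60.45, so d₂ = 2.20 × √60.45 = 17.10 m.

17.1 m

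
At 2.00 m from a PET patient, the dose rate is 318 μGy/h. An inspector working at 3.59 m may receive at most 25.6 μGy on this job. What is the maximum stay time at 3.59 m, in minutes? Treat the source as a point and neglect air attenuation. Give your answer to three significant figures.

Applying the 1/r² law, rate at 3.59 m:
(2.00/3.59)² = 0.3104, so 318 × 0.3104 = 98.71 μGy/h.
Stay time = 25.6 μGy ÷ 98.71 μGy/h = 0.2593 h = 15.56 min.

15.6 min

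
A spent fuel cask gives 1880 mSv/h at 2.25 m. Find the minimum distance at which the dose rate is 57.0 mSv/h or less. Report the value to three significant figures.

Intensity scales as (d₁/d₂)², so d₂ = d₁·√(I₁/I₂).
I₁/I₂ = 1880/57.0 = 32.98, so d₂ = 2.25 × √32.98 = 12.92 m.

12.9 m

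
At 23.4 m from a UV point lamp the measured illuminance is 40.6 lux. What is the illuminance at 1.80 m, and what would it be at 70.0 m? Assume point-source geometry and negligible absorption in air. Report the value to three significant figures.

6860 lux; 4.54 lux

By the inverse-square law,
At 1.80 m: 40.6 × (23.4/1.80)² = 40.6 × 169.0 = 6861 lux
At 70.0 m: (1.80/70.0)² = 0.0006612, so 6861 × 0.0006612 = 4.536 lux.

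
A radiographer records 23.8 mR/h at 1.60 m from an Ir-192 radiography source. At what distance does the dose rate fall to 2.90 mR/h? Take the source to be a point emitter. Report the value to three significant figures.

4.58 m

Using I₁d₁² = I₂d₂², d₂ = d₁·√(I₁/I₂).
I₁/I₂ = 23.8/2.90 = 8.207, so d₂ = 1.60 × √8.207 = 4.584 m.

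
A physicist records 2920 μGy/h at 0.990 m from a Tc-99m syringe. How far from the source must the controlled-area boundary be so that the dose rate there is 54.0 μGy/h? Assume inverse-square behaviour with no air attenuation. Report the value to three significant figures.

7.28 m

Applying the 1/r² law, d₂ = d₁·√(I₁/I₂).
I₁/I₂ = 2920/54.0 = 54.07, so d₂ = 0.990 × √54.07 = 7.280 m.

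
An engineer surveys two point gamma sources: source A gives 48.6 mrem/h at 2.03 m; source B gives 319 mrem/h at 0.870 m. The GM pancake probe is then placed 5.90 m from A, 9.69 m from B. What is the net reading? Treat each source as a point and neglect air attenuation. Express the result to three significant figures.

8.32 mrem/h

By superposition, sum each source's inverse-square contribution:
A: 48.6 × (2.03/5.90)² = 5.753 mrem/h
B: 319 × (0.870/9.69)² = 2.571 mrem/h
Total = 5.753 + 2.571 = 8.324 mrem/h.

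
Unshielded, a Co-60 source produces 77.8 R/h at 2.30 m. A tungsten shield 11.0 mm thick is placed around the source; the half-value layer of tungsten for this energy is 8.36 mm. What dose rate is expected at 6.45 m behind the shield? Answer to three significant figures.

Distance alone: 77.8 × (2.30/6.45)² = 77.8 × 0.1272 = 9.896 R/h.
Shield: 11.0/8.36 = 1.316 half-value layers → attenuation 2^(−1.316) = 0.4016.
Combined: 9.896 × 0.4016 = 3.974 R/h.

3.97 R/h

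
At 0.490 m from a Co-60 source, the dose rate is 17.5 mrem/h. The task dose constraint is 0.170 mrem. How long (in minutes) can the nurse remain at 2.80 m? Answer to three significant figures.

Since intensity falls as 1/r², rate at 2.80 m:
(0.490/2.80)² = 0.03063, so 17.5 × 0.03063 = 0.5360 mrem/h.
Stay time = 0.170 mrem ÷ 0.5360 mrem/h = 0.3172 h = 19.03 min.

19.0 min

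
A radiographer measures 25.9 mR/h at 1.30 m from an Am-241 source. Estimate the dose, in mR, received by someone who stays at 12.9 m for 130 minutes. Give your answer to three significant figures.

0.570 mR

Since intensity falls as 1/r², rate at 12.9 m:
(1.30/12.9)² = 0.01016, so 25.9 × 0.01016 = 0.2631 mR/h.
Dose = rate × time = 0.2631 mR/h × 2.167 h = 0.5701 mR.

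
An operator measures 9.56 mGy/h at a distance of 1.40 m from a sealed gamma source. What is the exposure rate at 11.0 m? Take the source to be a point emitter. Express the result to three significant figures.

0.155 mGy/h

Using I₁d₁² = I₂d₂², the rate at 11.0 m is
(1.40/11.0)² = 0.01620, so 9.56 × 0.01620 = 0.1549 mGy/h.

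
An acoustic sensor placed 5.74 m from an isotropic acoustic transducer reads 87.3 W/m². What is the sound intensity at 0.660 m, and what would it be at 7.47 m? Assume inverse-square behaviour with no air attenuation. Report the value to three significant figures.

6600 W/m²; 51.5 W/m²

Intensity scales as (d₁/d₂)², so
At 0.660 m: (5.74/0.660)² = 75.64, so 87.3 × 75.64 = 6603 W/m²
At 7.47 m: 6603 × (0.660/7.47)² = 6603 × 0.007806 = 51.54 W/m².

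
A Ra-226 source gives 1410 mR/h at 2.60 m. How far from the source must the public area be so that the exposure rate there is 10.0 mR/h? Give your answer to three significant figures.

Intensity scales as (d₁/d₂)², so d₂ = d₁·√(I₁/I₂).
I₁/I₂ = 1410/10.0 = 141.0, so d₂ = 2.60 × √141.0 = 30.87 m.

30.9 m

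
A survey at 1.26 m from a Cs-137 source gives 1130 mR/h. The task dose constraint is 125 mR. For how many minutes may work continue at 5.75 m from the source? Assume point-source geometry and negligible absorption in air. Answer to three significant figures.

Using I₁d₁² = I₂d₂², rate at 5.75 m:
1130 × (1.26/5.75)² = 1130 × 0.04802 = 54.26 mR/h.
Stay time = 125 mR ÷ 54.26 mR/h = 2.304 h = 138.2 min.

138 min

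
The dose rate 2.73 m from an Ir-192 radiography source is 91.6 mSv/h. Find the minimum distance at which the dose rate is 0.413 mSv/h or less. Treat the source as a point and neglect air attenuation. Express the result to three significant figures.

Intensity scales as (d₁/d₂)², so d₂ = d₁·√(I₁/I₂).
I₁/I₂ = 91.6/0.413 = 221.8, so d₂ = 2.73 × √221.8 = 40.66 m.

40.7 m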